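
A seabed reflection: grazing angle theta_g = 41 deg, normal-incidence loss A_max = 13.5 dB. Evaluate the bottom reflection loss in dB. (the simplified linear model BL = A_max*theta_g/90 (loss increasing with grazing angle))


6.15 dB


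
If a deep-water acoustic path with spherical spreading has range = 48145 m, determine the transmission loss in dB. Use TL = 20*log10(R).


93.65 dB


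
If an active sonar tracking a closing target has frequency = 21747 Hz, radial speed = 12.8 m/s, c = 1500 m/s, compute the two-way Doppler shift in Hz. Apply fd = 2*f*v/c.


371.15 Hz


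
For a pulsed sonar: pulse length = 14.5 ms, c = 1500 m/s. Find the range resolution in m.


10.875 m


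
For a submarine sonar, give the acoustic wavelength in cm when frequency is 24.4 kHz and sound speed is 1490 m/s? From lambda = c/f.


lambda = c/f = 1490 / 24400 = 0.0611 m = 6.11 cm

6.11 cm


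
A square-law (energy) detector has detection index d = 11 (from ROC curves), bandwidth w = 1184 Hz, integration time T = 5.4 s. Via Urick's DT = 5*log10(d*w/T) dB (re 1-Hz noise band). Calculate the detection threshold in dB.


DT = 5*log10(d*w/T) = 5*log10(11 * 1184 / 5.4) = 5*log10(2411.85) = 16.91

16.91 dB


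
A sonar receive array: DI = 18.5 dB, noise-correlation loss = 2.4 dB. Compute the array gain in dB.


AG = DI - L_corr = 18.5 - 2.4 = 16.1

16.1 dB


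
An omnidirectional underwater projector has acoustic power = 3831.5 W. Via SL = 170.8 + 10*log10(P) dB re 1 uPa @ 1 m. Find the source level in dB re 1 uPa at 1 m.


SL = 170.8 + 10*log10(3831.5) = 170.8 + 35.83 = 206.63

206.63 dB


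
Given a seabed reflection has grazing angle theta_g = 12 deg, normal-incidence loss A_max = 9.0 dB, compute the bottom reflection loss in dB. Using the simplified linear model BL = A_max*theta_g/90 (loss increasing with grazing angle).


BL = A_max * theta_g / 90 = 9.0 * 12 / 90 = 1.2

1.2 dB


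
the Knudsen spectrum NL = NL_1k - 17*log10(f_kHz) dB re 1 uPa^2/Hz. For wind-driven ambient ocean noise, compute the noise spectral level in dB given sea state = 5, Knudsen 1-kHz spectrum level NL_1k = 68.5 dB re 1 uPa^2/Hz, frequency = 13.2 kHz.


49.45 dB


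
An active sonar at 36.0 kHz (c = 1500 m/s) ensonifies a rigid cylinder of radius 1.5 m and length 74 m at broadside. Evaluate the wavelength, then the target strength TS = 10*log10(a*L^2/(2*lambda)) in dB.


Step 1: lambda = c/f = 1500/36000 = 0.04167 m
Step 2: TS = 10*log10(a*L^2/(2*lambda)) = 10*log10(1.5*74^2/(2*0.04167)) = 49.94

49.94 dB


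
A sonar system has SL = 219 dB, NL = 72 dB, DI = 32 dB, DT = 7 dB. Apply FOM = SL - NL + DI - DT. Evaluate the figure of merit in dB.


172 dB


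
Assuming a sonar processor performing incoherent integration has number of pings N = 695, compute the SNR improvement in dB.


Gain = 5*log10(695) = 14.21

14.21 dB


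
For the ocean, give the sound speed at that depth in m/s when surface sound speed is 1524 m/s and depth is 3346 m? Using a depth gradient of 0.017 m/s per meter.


c = 1524 + 0.017 * 3346 = 1580.882

1580.882 m/s


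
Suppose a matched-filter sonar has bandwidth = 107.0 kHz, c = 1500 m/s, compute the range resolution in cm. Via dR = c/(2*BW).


dR = c/(2*BW) = 1500 / (2 * 107.0e3) = 0.007 m = 0.7 cm

0.7 cm


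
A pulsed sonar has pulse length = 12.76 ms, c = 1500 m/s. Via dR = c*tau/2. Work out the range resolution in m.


dR = c*tau/2 = 1500 * 12.76e-3 / 2 = 9.57

9.57 m


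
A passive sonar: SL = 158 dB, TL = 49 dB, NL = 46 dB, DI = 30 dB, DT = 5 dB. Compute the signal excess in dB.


SE = SL - TL - NL + DI - DT = 158 - 49 - 46 + 30 - 5 = 88

88 dB


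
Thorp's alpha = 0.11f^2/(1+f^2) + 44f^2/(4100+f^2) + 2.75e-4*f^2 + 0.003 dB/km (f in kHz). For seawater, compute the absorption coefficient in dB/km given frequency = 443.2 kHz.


97.231 dB/km


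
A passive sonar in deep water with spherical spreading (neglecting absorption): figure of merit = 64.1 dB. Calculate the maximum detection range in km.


At max range FOM = TL, so 20*log10(R) = 64.1
R = 10^(64.1/20) = 1603.25 m = 1.6 km

1.6 km


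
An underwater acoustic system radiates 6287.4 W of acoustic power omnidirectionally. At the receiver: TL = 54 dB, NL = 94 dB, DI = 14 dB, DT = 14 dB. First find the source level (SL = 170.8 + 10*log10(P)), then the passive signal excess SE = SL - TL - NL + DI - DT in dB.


Step 1: SL = 170.8 + 10*log10(6287.4) = 208.78 dB
Step 2: SE = SL - TL - NL + DI - DT = 208.78 - 54 - 94 + 14 - 14 = 60.78

60.78 dB


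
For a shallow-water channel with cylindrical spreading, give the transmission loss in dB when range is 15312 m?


TL = 10*log10(15312) = 41.85

41.85 dB


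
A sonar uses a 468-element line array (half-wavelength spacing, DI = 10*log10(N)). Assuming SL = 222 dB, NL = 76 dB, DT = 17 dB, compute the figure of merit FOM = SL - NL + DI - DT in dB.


Step 1: DI = 10*log10(468) = 26.7 dB
Step 2: FOM = SL - NL + DI - DT = 222 - 76 + 26.7 - 17 = 155.7

155.7 dB


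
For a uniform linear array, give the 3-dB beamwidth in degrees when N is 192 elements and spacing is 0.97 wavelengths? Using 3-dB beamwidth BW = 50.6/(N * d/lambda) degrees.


BW = 50.6 / (192 * 0.97) = 50.6 / 186.24 = 0.27

0.27 deg


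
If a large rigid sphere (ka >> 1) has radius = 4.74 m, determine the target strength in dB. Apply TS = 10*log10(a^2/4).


TS = 10*log10(4.74^2 / 4) = 10*log10(5.6169) = 7.49

7.49 dB


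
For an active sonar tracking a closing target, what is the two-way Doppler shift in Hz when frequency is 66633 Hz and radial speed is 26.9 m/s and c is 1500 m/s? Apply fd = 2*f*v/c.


2389.9 Hz


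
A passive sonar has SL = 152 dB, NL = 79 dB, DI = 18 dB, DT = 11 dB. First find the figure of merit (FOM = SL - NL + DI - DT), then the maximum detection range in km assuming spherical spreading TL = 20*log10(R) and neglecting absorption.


Step 1: FOM = SL - NL + DI - DT = 152 - 79 + 18 - 11 = 80 dB
Step 2: at max range FOM = TL = 20*log10(R), so R = 10^(80/20) = 10000.0 m = 10.0 km

10.0 km


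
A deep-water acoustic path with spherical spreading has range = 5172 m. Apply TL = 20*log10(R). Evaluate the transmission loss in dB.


TL = 20*log10(5172) = 74.27

74.27 dB


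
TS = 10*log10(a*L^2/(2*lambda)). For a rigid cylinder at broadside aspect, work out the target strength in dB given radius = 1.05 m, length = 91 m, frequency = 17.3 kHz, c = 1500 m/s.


lambda = 1500/17300 = 0.08671 m
TS = 10*log10(1.05*91^2/(2*0.08671)) = 47.0

47.0 dB


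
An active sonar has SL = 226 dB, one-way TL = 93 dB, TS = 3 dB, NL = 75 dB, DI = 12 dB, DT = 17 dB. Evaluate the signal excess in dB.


SE = SL - 2*TL + TS - NL + DI - DT = 226 - 2*93 + (3) - 75 + 12 - 17 = -37

-37 dB


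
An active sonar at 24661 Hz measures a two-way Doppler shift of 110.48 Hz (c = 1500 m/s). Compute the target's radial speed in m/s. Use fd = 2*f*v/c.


3.36 m/s


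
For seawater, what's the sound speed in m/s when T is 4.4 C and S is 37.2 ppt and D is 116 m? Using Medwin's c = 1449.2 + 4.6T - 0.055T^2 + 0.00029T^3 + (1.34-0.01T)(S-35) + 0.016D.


1473.11 m/s


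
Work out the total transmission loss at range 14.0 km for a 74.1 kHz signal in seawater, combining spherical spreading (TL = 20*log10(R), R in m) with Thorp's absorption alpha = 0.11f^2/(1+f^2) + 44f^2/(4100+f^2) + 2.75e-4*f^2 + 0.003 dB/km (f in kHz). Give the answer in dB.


Step 1 (Thorp): alpha = 0.11*5490.81/(1+5490.81) + 44*5490.81/(4100+5490.81) + 2.75e-4*5490.81 + 0.003 = 26.8133 dB/km
Step 2: TL_spread = 20*log10(14000) = 82.92 dB
Step 3: TL_abs = alpha*R = 26.8133 * 14.0 = 375.39 dB
Step 4: TL_total = 82.92 + 375.39 = 458.31

458.31 dB


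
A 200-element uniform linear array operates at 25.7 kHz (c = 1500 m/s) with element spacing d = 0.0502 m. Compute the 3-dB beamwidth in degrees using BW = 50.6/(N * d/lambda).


Step 1: lambda = 1500/25700 = 0.05837 m
Step 2: d/lambda = 0.0502/0.05837 = 0.86
Step 3: BW = 50.6/(N * d/lambda) = 50.6/(200 * 0.86) = 0.29

0.29 deg


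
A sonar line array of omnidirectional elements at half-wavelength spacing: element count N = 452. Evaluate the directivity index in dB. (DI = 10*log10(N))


DI = 10*log10(452) = 26.55

26.55 dB


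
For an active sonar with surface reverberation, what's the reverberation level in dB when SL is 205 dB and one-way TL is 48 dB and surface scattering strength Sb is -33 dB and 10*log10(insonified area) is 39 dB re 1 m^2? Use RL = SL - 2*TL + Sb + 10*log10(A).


RL = SL - 2*TL + Sb + 10*log10(A) = 205 - 2*48 + (-33) + 39 = 115

115 dB


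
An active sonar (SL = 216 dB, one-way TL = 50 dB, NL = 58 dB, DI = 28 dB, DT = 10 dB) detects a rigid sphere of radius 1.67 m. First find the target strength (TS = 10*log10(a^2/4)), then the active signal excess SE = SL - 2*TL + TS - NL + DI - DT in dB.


Step 1: TS = 10*log10(1.67^2/4) = -1.57 dB
Step 2: SE = SL - 2*TL + TS - NL + DI - DT = 216 - 2*50 + (-1.57) - 58 + 28 - 10 = 74.43

74.43 dB


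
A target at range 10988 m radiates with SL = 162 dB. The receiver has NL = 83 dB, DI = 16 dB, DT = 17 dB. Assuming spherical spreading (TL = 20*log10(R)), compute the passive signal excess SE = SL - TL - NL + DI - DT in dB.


-2.82 dB


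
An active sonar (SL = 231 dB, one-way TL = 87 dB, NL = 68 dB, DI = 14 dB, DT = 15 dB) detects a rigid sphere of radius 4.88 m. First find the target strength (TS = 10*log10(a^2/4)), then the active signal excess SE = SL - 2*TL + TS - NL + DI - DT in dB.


Step 1: TS = 10*log10(4.88^2/4) = 7.75 dB
Step 2: SE = SL - 2*TL + TS - NL + DI - DT = 231 - 2*87 + (7.75) - 68 + 14 - 15 = -4.25

-4.25 dB


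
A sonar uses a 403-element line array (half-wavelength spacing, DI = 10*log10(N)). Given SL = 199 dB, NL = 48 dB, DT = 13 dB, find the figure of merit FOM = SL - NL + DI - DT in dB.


164.05 dB


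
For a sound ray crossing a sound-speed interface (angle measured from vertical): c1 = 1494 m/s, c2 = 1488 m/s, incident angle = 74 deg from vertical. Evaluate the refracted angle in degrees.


73.22 deg


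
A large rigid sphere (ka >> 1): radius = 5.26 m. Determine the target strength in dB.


8.4 dB


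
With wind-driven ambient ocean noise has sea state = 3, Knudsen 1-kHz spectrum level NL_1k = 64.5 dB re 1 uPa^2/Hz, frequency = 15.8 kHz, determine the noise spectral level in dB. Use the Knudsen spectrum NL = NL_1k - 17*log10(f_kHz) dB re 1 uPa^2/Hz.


44.12 dB


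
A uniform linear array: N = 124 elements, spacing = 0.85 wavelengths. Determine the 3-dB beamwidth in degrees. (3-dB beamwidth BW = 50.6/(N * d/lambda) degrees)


BW = 50.6 / (124 * 0.85) = 50.6 / 105.4 = 0.48

0.48 deg


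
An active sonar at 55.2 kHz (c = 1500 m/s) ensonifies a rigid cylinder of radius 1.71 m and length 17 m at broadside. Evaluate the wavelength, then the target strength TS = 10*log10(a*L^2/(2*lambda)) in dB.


Step 1: lambda = c/f = 1500/55200 = 0.02717 m
Step 2: TS = 10*log10(a*L^2/(2*lambda)) = 10*log10(1.71*17^2/(2*0.02717)) = 39.59

39.59 dB


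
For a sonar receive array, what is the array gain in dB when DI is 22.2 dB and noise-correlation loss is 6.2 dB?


16.0 dB


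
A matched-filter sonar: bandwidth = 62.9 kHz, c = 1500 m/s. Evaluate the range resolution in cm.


dR = c/(2*BW) = 1500 / (2 * 62.9e3) = 0.0119 m = 1.19 cm

1.19 cm


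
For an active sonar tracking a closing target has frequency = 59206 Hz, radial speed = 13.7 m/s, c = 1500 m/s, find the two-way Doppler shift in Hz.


1081.5 Hz


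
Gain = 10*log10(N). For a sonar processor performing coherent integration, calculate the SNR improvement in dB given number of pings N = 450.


Gain = 10*log10(450) = 26.53

26.53 dB


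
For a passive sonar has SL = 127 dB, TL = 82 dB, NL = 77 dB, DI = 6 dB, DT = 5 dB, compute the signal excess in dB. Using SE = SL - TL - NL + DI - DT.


SE = SL - TL - NL + DI - DT = 127 - 82 - 77 + 6 - 5 = -31

-31 dB


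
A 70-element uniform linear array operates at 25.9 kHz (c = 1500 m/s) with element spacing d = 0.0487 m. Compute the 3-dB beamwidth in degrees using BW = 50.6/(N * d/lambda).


Step 1: lambda = 1500/25900 = 0.05792 m
Step 2: d/lambda = 0.0487/0.05792 = 0.8408
Step 3: BW = 50.6/(N * d/lambda) = 50.6/(70 * 0.8408) = 0.86

0.86 deg


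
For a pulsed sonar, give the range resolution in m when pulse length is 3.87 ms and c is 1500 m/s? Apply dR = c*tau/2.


dR = c*tau/2 = 1500 * 3.87e-3 / 2 = 2.9025

2.9025 m


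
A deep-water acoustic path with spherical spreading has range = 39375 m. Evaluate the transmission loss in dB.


91.9 dB


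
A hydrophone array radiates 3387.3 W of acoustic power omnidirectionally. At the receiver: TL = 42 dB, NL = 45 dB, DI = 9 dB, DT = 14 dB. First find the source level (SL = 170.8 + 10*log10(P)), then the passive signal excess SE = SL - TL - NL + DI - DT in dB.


Step 1: SL = 170.8 + 10*log10(3387.3) = 206.1 dB
Step 2: SE = SL - TL - NL + DI - DT = 206.1 - 42 - 45 + 9 - 14 = 114.1

114.1 dB


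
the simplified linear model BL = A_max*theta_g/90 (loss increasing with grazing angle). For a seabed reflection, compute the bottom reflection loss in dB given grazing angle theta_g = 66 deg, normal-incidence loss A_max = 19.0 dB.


BL = A_max * theta_g / 90 = 19.0 * 66 / 90 = 13.93

13.93 dB


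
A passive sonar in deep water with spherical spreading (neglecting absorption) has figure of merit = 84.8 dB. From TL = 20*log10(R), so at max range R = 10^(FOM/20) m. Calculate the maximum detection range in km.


At max range FOM = TL, so 20*log10(R) = 84.8
R = 10^(84.8/20) = 17378.01 m = 17.38 km

17.38 km


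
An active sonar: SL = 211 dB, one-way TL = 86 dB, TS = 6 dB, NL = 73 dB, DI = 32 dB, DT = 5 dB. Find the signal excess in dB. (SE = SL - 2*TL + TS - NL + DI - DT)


SE = SL - 2*TL + TS - NL + DI - DT = 211 - 2*86 + (6) - 73 + 32 - 5 = -1

-1 dB


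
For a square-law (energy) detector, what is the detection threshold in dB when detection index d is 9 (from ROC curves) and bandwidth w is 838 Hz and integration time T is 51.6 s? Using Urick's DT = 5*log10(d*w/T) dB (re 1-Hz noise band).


DT = 5*log10(d*w/T) = 5*log10(9 * 838 / 51.6) = 5*log10(146.16) = 10.82

10.82 dB


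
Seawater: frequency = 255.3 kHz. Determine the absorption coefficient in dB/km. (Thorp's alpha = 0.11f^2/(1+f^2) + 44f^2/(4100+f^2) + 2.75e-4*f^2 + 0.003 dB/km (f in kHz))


f^2 = 65178.09
alpha = 0.11*65178.09/(1+65178.09) + 44*65178.09/(4100+65178.09) + 2.75e-4*65178.09 + 0.003 = 59.433

59.433 dB/km


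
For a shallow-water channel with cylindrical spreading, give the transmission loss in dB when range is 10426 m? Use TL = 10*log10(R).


TL = 10*log10(10426) = 40.18

40.18 dB


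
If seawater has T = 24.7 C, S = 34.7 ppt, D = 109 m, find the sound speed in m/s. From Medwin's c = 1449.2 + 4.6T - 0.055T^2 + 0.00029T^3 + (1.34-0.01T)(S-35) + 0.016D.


c = 1449.2 + 4.6*24.7 - 0.055*24.7^2 + 0.00029*24.7^3 + (1.34 - 0.01*24.7)*(34.7 - 35) + 0.016*109 = 1535.05

1535.05 m/s


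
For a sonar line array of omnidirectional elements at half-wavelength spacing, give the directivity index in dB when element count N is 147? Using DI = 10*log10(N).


DI = 10*log10(147) = 21.67

21.67 dB


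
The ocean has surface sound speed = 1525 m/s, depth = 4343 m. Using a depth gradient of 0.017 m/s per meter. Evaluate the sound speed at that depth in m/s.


1598.831 m/s


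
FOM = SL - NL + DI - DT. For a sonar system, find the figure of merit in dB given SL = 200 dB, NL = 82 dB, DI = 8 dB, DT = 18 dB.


FOM = SL - NL + DI - DT = 200 - 82 + 8 - 18 = 108

108 dB


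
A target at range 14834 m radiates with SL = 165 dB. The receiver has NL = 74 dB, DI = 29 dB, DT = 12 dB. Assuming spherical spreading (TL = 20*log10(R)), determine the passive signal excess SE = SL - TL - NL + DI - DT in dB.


Step 1: TL = 20*log10(14834) = 83.43 dB
Step 2: SE = 165 - 83.43 - 74 + 29 - 12 = 24.57

24.57 dB


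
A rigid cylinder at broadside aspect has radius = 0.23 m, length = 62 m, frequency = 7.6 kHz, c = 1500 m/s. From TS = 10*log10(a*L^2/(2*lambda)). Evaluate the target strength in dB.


lambda = 1500/7600 = 0.19737 m
TS = 10*log10(0.23*62^2/(2*0.19737)) = 33.5

33.5 dB


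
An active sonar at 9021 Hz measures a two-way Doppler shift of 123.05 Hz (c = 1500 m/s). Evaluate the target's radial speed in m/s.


From fd = 2*f*v/c, v = c*fd/(2*f) = 1500 * 123.05 / (2*9021) = 10.23

10.23 m/s


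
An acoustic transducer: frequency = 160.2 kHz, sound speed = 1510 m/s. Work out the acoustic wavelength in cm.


0.94 cm


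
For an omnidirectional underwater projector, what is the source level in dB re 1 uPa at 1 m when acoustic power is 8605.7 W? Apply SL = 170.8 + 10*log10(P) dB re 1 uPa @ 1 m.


SL = 170.8 + 10*log10(8605.7) = 170.8 + 39.35 = 210.15

210.15 dB


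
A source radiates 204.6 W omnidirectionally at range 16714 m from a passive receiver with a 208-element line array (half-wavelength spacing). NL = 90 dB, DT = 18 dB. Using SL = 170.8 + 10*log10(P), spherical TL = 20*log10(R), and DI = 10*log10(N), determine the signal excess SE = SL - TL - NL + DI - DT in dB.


Step 1: SL = 170.8 + 10*log10(204.6) = 193.91 dB
Step 2: TL = 20*log10(16714) = 84.46 dB
Step 3: DI = 10*log10(208) = 23.18 dB
Step 4: SE = SL - TL - NL + DI - DT = 193.91 - 84.46 - 90 + 23.18 - 18 = 24.63

24.63 dB


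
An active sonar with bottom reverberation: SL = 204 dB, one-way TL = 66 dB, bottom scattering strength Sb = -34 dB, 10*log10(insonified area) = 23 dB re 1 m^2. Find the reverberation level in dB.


RL = SL - 2*TL + Sb + 10*log10(A) = 204 - 2*66 + (-34) + 23 = 61

61 dB


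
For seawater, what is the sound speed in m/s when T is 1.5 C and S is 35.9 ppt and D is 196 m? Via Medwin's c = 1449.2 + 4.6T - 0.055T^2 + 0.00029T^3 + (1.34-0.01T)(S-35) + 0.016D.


c = 1449.2 + 4.6*1.5 - 0.055*1.5^2 + 0.00029*1.5^3 + (1.34 - 0.01*1.5)*(35.9 - 35) + 0.016*196 = 1460.31

1460.31 m/s


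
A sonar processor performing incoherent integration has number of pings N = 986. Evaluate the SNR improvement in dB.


Gain = 5*log10(986) = 14.97

14.97 dB


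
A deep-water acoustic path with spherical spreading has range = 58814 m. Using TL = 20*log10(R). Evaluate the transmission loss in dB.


TL = 20*log10(58814) = 95.39

95.39 dB


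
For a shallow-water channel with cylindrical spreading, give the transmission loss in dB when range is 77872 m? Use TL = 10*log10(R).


TL = 10*log10(77872) = 48.91

48.91 dB


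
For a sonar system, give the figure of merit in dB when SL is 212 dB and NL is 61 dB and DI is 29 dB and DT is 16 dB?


FOM = SL - NL + DI - DT = 212 - 61 + 29 - 16 = 164

164 dB


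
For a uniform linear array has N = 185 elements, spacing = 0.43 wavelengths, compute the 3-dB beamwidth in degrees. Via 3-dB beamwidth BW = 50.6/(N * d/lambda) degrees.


BW = 50.6 / (185 * 0.43) = 50.6 / 79.55 = 0.64

0.64 deg


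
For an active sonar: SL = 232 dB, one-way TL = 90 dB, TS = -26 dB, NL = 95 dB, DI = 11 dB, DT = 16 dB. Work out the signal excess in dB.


SE = SL - 2*TL + TS - NL + DI - DT = 232 - 2*90 + (-26) - 95 + 11 - 16 = -74

-74 dB


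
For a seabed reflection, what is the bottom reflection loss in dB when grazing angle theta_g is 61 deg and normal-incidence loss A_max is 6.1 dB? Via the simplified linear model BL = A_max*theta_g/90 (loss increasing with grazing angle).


BL = A_max * theta_g / 90 = 6.1 * 61 / 90 = 4.13

4.13 dB


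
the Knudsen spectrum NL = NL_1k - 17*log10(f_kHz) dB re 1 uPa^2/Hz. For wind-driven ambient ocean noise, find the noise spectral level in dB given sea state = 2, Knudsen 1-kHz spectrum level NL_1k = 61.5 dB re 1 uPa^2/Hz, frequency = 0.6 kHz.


NL = NL_1k - 17*log10(f_kHz) = 61.5 - 17*log10(0.6) = 61.5 - (-3.77) = 65.27

65.27 dB


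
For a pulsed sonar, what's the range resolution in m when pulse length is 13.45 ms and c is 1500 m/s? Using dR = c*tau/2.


dR = c*tau/2 = 1500 * 13.45e-3 / 2 = 10.0875

10.0875 m


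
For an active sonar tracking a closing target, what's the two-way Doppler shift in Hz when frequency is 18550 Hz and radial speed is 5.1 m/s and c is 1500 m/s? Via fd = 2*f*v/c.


fd = 2*f*v/c = 2 * 18550 * 5.1 / 1500 = 126.14

126.14 Hz


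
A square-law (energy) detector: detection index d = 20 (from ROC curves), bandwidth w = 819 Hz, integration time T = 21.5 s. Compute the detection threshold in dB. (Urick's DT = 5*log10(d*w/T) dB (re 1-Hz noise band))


DT = 5*log10(d*w/T) = 5*log10(20 * 819 / 21.5) = 5*log10(761.86) = 14.41

14.41 dB


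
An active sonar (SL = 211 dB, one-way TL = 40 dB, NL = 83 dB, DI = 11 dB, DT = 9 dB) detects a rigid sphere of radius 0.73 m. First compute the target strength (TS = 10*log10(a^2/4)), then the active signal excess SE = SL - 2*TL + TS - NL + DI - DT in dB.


Step 1: TS = 10*log10(0.73^2/4) = -8.75 dB
Step 2: SE = SL - 2*TL + TS - NL + DI - DT = 211 - 2*40 + (-8.75) - 83 + 11 - 9 = 41.25

41.25 dB


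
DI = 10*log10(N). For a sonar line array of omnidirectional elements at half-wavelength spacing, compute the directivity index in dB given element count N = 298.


DI = 10*log10(298) = 24.74

24.74 dB


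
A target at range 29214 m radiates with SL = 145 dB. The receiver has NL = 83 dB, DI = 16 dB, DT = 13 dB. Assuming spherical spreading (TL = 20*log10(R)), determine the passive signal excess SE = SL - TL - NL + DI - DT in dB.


Step 1: TL = 20*log10(29214) = 89.31 dB
Step 2: SE = 145 - 89.31 - 83 + 16 - 13 = -24.31

-24.31 dB


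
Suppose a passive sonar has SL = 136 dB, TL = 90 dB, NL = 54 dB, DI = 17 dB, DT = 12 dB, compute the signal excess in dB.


-3 dB


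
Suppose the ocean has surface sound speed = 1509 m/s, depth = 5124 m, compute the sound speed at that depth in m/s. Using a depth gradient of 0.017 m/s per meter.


1596.108 m/s


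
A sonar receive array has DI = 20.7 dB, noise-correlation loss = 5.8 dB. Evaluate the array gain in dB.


AG = DI - L_corr = 20.7 - 5.8 = 14.9

14.9 dB


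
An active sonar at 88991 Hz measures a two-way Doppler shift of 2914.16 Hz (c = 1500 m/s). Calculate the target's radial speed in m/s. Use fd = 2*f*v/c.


24.56 m/s


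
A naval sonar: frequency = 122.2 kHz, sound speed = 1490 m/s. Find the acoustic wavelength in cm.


1.22 cm


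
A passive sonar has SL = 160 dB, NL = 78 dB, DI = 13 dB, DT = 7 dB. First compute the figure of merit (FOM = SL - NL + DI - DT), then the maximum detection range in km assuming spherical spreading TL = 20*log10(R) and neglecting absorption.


Step 1: FOM = SL - NL + DI - DT = 160 - 78 + 13 - 7 = 88 dB
Step 2: at max range FOM = TL = 20*log10(R), so R = 10^(88/20) = 25118.86 m = 25.12 km

25.12 km


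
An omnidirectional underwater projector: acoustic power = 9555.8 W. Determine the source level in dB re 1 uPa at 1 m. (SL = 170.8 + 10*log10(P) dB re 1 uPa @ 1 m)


210.6 dB


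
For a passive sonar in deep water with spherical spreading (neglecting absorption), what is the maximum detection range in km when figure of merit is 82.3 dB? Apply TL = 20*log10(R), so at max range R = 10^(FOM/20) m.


At max range FOM = TL, so 20*log10(R) = 82.3
R = 10^(82.3/20) = 13031.67 m = 13.03 km

13.03 km


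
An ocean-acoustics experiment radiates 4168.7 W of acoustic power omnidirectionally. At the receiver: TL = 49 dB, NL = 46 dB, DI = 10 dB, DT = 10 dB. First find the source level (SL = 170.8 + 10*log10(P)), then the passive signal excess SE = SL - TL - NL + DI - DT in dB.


Step 1: SL = 170.8 + 10*log10(4168.7) = 207.0 dB
Step 2: SE = SL - TL - NL + DI - DT = 207.0 - 49 - 46 + 10 - 10 = 112.0

112.0 dB


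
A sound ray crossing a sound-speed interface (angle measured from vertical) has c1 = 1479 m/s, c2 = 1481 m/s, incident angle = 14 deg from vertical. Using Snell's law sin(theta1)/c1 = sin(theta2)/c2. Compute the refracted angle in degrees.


sin(theta2) = (c2/c1)*sin(theta1) = (1481/1479)*sin(14 deg) = 0.24225
theta2 = arcsin(0.24225) = 14.02

14.02 deg


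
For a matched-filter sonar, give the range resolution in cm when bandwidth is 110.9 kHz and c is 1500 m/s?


dR = c/(2*BW) = 1500 / (2 * 110.9e3) = 0.0068 m = 0.68 cm

0.68 cm


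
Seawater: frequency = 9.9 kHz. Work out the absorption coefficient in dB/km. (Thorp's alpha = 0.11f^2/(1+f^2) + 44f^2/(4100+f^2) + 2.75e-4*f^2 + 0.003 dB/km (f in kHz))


1.166 dB/km


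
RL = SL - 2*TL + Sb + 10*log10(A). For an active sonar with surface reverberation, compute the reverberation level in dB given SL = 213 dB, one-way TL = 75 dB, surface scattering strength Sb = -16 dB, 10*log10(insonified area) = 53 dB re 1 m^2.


RL = SL - 2*TL + Sb + 10*log10(A) = 213 - 2*75 + (-16) + 53 = 100

100 dB


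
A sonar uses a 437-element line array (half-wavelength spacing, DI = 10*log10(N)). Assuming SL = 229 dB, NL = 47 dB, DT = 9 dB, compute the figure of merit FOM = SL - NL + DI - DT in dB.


Step 1: DI = 10*log10(437) = 26.4 dB
Step 2: FOM = SL - NL + DI - DT = 229 - 47 + 26.4 - 9 = 199.4

199.4 dB


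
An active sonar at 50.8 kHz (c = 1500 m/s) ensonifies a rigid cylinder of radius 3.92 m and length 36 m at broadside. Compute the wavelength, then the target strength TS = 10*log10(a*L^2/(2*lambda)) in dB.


Step 1: lambda = c/f = 1500/50800 = 0.02953 m
Step 2: TS = 10*log10(a*L^2/(2*lambda)) = 10*log10(3.92*36^2/(2*0.02953)) = 49.35

49.35 dB


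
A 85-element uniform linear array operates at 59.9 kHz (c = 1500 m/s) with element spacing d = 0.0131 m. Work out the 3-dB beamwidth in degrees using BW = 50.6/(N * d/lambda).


Step 1: lambda = 1500/59900 = 0.02504 m
Step 2: d/lambda = 0.0131/0.02504 = 0.5232
Step 3: BW = 50.6/(N * d/lambda) = 50.6/(85 * 0.5232) = 1.14

1.14 deg


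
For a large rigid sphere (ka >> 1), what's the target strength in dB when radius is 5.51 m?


8.8 dB


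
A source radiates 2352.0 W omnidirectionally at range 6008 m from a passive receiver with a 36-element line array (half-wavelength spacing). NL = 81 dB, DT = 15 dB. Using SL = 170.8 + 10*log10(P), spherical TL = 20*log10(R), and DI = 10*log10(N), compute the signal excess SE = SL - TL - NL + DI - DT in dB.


48.5 dB


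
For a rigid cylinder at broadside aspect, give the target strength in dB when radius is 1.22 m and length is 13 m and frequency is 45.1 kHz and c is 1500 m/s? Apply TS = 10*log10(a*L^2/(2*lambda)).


lambda = 1500/45100 = 0.03326 m
TS = 10*log10(1.22*13^2/(2*0.03326)) = 34.91

34.91 dB


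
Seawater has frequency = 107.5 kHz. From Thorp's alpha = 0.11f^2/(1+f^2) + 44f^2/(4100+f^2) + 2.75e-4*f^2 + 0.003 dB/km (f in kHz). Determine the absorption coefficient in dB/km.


35.768 dB/km


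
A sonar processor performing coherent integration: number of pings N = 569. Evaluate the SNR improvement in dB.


Gain = 10*log10(569) = 27.55

27.55 dB


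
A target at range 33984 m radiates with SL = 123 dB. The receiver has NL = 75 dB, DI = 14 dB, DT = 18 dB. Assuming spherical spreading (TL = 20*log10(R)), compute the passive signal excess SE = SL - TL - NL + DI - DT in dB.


-46.63 dB


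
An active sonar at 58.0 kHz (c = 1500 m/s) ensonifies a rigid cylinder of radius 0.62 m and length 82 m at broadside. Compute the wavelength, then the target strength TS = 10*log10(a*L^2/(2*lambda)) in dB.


Step 1: lambda = c/f = 1500/58000 = 0.02586 m
Step 2: TS = 10*log10(a*L^2/(2*lambda)) = 10*log10(0.62*82^2/(2*0.02586)) = 49.06

49.06 dB


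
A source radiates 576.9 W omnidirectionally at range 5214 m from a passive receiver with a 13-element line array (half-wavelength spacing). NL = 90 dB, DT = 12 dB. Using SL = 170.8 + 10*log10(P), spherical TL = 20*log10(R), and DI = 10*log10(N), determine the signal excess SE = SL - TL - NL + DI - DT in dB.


Step 1: SL = 170.8 + 10*log10(576.9) = 198.41 dB
Step 2: TL = 20*log10(5214) = 74.34 dB
Step 3: DI = 10*log10(13) = 11.14 dB
Step 4: SE = SL - TL - NL + DI - DT = 198.41 - 74.34 - 90 + 11.14 - 12 = 33.21

33.21 dB


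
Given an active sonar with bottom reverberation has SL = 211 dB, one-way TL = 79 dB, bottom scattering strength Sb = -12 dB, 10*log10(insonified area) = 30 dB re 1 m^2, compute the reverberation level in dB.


RL = SL - 2*TL + Sb + 10*log10(A) = 211 - 2*79 + (-12) + 30 = 71

71 dB


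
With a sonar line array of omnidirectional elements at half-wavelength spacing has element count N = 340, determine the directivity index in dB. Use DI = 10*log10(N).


DI = 10*log10(340) = 25.31

25.31 dB


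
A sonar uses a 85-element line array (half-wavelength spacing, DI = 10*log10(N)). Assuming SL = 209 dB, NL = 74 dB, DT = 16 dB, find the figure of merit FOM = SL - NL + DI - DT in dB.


Step 1: DI = 10*log10(85) = 19.29 dB
Step 2: FOM = SL - NL + DI - DT = 209 - 74 + 19.29 - 16 = 138.29

138.29 dB


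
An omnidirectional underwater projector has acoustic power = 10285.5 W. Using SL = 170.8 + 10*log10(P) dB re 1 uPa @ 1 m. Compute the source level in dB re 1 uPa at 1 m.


SL = 170.8 + 10*log10(10285.5) = 170.8 + 40.12 = 210.92

210.92 dB


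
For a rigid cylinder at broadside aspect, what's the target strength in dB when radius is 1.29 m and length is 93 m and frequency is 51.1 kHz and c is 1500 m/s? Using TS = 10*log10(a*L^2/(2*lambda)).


lambda = 1500/51100 = 0.02935 m
TS = 10*log10(1.29*93^2/(2*0.02935)) = 52.79

52.79 dB


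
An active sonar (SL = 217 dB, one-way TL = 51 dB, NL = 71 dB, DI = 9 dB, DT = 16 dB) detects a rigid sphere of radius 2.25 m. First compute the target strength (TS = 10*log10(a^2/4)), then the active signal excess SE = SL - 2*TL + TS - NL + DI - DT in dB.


Step 1: TS = 10*log10(2.25^2/4) = 1.02 dB
Step 2: SE = SL - 2*TL + TS - NL + DI - DT = 217 - 2*51 + (1.02) - 71 + 9 - 16 = 38.02

38.02 dB


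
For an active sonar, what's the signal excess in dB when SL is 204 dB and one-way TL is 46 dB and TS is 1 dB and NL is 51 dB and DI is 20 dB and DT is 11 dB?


SE = SL - 2*TL + TS - NL + DI - DT = 204 - 2*46 + (1) - 51 + 20 - 11 = 71

71 dB


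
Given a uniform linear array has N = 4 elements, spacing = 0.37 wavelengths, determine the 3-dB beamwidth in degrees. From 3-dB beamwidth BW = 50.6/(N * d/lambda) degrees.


34.19 deg


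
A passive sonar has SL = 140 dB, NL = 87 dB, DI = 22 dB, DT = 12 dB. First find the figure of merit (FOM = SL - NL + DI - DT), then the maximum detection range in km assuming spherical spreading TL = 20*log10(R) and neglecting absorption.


Step 1: FOM = SL - NL + DI - DT = 140 - 87 + 22 - 12 = 63 dB
Step 2: at max range FOM = TL = 20*log10(R), so R = 10^(63/20) = 1412.54 m = 1.41 km

1.41 km


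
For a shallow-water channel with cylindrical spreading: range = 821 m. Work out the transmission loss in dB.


TL = 10*log10(821) = 29.14

29.14 dB


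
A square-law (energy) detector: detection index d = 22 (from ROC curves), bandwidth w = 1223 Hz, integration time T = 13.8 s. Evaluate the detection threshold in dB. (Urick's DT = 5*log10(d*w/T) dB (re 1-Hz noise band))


DT = 5*log10(d*w/T) = 5*log10(22 * 1223 / 13.8) = 5*log10(1949.71) = 16.45

16.45 dB


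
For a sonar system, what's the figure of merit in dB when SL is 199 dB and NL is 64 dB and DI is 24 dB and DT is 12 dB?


147 dB


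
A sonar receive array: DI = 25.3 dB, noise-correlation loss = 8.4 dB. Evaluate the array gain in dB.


AG = DI - L_corr = 25.3 - 8.4 = 16.9

16.9 dB


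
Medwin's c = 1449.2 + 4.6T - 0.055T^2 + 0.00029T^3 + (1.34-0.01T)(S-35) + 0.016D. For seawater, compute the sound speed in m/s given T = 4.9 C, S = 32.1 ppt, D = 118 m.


c = 1449.2 + 4.6*4.9 - 0.055*4.9^2 + 0.00029*4.9^3 + (1.34 - 0.01*4.9)*(32.1 - 35) + 0.016*118 = 1468.6

1468.6 m/s


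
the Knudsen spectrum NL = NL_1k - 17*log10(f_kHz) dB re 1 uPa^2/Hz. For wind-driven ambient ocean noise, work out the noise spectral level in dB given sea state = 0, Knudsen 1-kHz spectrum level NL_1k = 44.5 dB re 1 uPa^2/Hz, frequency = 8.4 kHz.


NL = NL_1k - 17*log10(f_kHz) = 44.5 - 17*log10(8.4) = 44.5 - (15.71) = 28.79

28.79 dB


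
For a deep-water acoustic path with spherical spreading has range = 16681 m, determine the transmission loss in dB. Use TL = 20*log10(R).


84.44 dB


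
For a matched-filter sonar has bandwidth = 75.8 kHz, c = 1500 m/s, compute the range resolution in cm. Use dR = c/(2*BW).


0.99 cm


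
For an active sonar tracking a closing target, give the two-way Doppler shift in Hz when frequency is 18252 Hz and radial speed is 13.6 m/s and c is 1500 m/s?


330.97 Hz


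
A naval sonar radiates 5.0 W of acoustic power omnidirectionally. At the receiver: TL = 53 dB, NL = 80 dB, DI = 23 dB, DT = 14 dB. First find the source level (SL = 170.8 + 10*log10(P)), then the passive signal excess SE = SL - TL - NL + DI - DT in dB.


Step 1: SL = 170.8 + 10*log10(5.0) = 177.79 dB
Step 2: SE = SL - TL - NL + DI - DT = 177.79 - 53 - 80 + 23 - 14 = 53.79

53.79 dB


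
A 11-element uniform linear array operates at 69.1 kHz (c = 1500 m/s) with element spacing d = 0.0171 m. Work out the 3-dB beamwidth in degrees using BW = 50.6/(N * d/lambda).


Step 1: lambda = 1500/69100 = 0.02171 m
Step 2: d/lambda = 0.0171/0.02171 = 0.7877
Step 3: BW = 50.6/(N * d/lambda) = 50.6/(11 * 0.7877) = 5.84

5.84 deg


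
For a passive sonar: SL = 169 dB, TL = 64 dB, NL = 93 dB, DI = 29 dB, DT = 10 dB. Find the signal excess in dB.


SE = SL - TL - NL + DI - DT = 169 - 64 - 93 + 29 - 10 = 31

31 dB


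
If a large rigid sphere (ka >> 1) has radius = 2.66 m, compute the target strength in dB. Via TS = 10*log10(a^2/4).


TS = 10*log10(2.66^2 / 4) = 10*log10(1.7689) = 2.48

2.48 dB


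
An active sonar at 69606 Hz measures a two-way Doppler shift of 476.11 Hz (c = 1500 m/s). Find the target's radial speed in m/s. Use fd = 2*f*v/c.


5.13 m/s


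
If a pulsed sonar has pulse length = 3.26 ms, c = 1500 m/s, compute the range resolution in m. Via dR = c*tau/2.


2.445 m


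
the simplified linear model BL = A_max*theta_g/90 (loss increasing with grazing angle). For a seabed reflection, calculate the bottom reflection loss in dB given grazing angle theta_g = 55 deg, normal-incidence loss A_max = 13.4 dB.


BL = A_max * theta_g / 90 = 13.4 * 55 / 90 = 8.19

8.19 dB


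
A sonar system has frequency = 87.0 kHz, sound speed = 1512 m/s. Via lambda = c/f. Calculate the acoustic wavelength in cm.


1.74 cm


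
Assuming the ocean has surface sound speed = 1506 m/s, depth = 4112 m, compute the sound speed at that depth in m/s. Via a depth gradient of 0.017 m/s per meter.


c = 1506 + 0.017 * 4112 = 1575.904

1575.904 m/s


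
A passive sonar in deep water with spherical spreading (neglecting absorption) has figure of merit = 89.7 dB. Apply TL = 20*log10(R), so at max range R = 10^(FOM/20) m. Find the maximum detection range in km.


At max range FOM = TL, so 20*log10(R) = 89.7
R = 10^(89.7/20) = 30549.21 m = 30.55 km

30.55 km


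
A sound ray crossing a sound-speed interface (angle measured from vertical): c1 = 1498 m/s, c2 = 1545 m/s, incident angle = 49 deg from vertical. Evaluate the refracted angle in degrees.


sin(theta2) = (c2/c1)*sin(theta1) = (1545/1498)*sin(49 deg) = 0.77839
theta2 = arcsin(0.77839) = 51.11

51.11 deg


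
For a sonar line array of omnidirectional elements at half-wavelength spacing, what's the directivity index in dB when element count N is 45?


DI = 10*log10(45) = 16.53

16.53 dB


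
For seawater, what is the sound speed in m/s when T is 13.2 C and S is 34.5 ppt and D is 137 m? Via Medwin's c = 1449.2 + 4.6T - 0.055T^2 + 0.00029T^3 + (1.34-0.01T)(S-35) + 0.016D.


c = 1449.2 + 4.6*13.2 - 0.055*13.2^2 + 0.00029*13.2^3 + (1.34 - 0.01*13.2)*(34.5 - 35) + 0.016*137 = 1502.59

1502.59 m/s


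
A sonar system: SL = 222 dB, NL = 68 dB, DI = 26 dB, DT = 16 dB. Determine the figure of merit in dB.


164 dB


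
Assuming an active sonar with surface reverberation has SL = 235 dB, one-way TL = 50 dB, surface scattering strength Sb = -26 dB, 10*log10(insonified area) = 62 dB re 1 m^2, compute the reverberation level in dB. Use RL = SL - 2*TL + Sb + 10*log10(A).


171 dB


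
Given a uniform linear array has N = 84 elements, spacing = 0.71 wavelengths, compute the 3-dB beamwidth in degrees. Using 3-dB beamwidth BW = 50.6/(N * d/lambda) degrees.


BW = 50.6 / (84 * 0.71) = 50.6 / 59.64 = 0.85

0.85 deg


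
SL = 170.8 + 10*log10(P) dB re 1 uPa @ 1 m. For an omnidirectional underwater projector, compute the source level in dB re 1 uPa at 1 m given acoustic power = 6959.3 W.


209.23 dB


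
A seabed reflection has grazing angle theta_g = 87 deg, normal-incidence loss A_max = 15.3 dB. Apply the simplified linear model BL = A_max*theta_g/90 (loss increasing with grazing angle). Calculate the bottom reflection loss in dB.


14.79 dB


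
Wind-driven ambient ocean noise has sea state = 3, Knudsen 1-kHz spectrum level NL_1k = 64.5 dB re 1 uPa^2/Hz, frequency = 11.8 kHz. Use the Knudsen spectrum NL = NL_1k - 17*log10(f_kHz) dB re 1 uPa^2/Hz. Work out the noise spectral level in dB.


NL = NL_1k - 17*log10(f_kHz) = 64.5 - 17*log10(11.8) = 64.5 - (18.22) = 46.28

46.28 dB


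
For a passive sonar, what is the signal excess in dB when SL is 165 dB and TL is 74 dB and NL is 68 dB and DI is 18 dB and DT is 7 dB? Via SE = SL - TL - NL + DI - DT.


SE = SL - TL - NL + DI - DT = 165 - 74 - 68 + 18 - 7 = 34

34 dB


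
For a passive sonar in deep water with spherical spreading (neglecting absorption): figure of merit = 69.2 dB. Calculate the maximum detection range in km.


At max range FOM = TL, so 20*log10(R) = 69.2
R = 10^(69.2/20) = 2884.03 m = 2.88 km

2.88 km


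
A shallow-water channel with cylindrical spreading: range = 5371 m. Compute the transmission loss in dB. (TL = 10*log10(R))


TL = 10*log10(5371) = 37.3

37.3 dB


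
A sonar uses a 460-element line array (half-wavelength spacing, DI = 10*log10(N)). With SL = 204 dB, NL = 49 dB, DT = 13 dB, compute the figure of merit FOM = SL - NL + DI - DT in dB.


Step 1: DI = 10*log10(460) = 26.63 dB
Step 2: FOM = SL - NL + DI - DT = 204 - 49 + 26.63 - 13 = 168.63

168.63 dB


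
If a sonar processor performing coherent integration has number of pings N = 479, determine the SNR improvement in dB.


Gain = 10*log10(479) = 26.8

26.8 dB


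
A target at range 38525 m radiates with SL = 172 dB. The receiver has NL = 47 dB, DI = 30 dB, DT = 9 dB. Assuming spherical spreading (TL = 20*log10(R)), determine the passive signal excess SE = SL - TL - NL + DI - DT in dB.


Step 1: TL = 20*log10(38525) = 91.71 dB
Step 2: SE = 172 - 91.71 - 47 + 30 - 9 = 54.29

54.29 dB


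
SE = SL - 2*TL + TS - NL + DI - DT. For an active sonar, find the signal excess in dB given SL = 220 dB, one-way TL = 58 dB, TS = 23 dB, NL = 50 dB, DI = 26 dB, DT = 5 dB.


98 dB


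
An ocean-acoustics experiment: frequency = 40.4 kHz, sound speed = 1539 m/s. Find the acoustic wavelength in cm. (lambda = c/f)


lambda = c/f = 1539 / 40400 = 0.0381 m = 3.81 cm

3.81 cm


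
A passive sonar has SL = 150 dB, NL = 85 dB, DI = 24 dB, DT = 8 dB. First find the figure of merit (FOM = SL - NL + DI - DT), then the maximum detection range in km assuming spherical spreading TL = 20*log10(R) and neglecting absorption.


Step 1: FOM = SL - NL + DI - DT = 150 - 85 + 24 - 8 = 81 dB
Step 2: at max range FOM = TL = 20*log10(R), so R = 10^(81/20) = 11220.18 m = 11.22 km

11.22 km


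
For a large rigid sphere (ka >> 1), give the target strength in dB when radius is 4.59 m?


TS = 10*log10(4.59^2 / 4) = 10*log10(5.267025) = 7.22

7.22 dB


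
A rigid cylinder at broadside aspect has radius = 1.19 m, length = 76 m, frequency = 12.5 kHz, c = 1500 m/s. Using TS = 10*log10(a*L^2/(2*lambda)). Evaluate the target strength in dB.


44.57 dB
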